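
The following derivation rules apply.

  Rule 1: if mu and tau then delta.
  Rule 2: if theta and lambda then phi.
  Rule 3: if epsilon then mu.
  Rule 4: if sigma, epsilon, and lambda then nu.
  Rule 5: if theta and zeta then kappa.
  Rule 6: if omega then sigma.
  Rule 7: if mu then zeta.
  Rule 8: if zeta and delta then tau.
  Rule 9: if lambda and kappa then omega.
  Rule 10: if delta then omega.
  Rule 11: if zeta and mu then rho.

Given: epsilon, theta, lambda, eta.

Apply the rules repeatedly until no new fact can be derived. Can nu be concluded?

epsilon holds, so mu follows (Rule 3).
From mu, Rule 7 gives zeta.
From theta and zeta, Rule 5 gives kappa.
From lambda and kappa, Rule 9 gives omega.
From omega, Rule 6 gives sigma.
sigma, epsilon, and lambda hold, so nu follows (Rule 4).

Yes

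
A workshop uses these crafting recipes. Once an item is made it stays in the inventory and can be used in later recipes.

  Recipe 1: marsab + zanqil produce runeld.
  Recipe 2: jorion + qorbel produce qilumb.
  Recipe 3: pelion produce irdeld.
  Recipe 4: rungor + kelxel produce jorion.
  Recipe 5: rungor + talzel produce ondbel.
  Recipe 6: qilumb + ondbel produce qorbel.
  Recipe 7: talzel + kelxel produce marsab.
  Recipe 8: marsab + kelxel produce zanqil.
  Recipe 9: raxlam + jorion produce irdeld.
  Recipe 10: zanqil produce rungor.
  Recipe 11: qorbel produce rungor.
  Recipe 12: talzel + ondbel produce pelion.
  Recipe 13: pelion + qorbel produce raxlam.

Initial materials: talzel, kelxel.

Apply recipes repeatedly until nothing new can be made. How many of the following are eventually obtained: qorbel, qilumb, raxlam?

0

qorbel would need qilumb and ondbel (Recipe 6), but qilumb is never obtained.
qilumb would need jorion and qorbel (Recipe 2), but qorbel is never obtained.
raxlam would need pelion and qorbel (Recipe 13), but qorbel is never obtained.
None of the 3 are reached.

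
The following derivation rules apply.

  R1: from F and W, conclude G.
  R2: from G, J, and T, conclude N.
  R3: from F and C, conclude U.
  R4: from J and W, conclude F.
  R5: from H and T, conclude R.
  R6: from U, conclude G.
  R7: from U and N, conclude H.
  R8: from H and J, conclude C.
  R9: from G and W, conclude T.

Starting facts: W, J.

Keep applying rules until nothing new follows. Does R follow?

No

R would need H and T (R5), but H is never established.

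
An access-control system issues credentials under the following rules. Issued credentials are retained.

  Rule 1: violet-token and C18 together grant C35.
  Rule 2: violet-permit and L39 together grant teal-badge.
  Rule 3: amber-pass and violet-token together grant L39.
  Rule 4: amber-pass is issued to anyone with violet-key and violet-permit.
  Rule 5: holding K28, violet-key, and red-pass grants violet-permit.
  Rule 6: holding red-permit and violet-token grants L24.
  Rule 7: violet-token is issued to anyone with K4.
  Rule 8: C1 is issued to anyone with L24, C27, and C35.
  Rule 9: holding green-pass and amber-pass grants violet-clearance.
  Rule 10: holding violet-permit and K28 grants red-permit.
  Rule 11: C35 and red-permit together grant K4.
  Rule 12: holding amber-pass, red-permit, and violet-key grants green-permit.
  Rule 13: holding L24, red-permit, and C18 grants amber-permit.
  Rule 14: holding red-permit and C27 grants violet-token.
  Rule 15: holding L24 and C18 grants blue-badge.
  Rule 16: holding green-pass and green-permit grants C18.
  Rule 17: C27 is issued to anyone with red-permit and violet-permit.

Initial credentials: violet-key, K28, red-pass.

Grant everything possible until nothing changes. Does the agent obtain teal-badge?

Holding K28, violet-key, and red-pass grants violet-permit (Rule 5).
Holding violet-key and violet-permit grants amber-pass (Rule 4).
Holding violet-permit and K28 grants red-permit (Rule 10).
Holding red-permit and violet-permit grants C27 (Rule 17).
Holding red-permit and C27 grants violet-token (Rule 14).
Holding amber-pass and violet-token grants L39 (Rule 3).
Holding violet-permit and L39 grants teal-badge (Rule 2).

Yes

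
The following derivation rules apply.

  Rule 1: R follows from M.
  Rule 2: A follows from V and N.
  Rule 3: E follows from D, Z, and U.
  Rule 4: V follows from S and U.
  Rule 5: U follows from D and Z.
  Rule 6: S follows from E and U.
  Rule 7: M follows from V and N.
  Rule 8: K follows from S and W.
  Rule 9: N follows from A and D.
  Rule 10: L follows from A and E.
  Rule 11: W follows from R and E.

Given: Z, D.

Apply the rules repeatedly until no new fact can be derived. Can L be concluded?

No

L would need A and E (Rule 10), but A is never established.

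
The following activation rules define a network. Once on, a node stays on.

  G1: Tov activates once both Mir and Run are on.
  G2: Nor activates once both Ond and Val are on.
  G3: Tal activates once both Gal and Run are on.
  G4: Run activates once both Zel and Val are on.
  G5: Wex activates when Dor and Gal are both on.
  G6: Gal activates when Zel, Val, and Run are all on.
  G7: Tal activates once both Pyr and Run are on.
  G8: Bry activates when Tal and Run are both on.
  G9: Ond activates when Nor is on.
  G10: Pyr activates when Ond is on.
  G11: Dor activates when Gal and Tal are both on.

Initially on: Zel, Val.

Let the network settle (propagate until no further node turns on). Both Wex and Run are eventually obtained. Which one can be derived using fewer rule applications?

Run

Run: Zel and Val are on, so Run activates (G4). [1 rule application]
Wex: G4: Zel and Val on → Run on. G6: Zel, Val, and Run on → Gal on. Gal and Run are on, so Tal activates (G3). G11: Gal and Tal on → Dor on. Dor and Gal are on, so Wex activates (G5). [5 rule applications]
Run needs fewer.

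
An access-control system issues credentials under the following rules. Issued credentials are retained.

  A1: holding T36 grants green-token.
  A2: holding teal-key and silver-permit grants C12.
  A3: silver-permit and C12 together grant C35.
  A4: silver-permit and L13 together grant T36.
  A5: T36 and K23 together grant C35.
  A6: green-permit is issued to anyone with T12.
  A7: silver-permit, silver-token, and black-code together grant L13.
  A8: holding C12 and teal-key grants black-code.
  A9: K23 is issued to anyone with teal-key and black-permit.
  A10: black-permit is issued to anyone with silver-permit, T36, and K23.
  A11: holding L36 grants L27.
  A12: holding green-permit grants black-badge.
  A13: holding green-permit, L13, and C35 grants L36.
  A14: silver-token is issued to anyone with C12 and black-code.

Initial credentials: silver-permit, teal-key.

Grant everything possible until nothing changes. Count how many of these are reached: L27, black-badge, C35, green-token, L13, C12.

Holding teal-key and silver-permit grants C12 (A2).
Holding C12 and teal-key grants black-code (A8).
Holding silver-permit and C12 grants C35 (A3).
Holding C12 and black-code grants silver-token (A14).
Holding silver-permit, silver-token, and black-code grants L13 (A7).
Holding silver-permit and L13 grants T36 (A4).
Holding T36 grants green-token (A1).
L27 would need L36 (A11), but L36 is never granted.
black-badge would need green-permit (A12), but green-permit is never granted.
C35: reached.
green-token: reached.
L13: reached.
C12: reached.
Reached: C35, green-token, L13, and C12 — 4 of the 6.

4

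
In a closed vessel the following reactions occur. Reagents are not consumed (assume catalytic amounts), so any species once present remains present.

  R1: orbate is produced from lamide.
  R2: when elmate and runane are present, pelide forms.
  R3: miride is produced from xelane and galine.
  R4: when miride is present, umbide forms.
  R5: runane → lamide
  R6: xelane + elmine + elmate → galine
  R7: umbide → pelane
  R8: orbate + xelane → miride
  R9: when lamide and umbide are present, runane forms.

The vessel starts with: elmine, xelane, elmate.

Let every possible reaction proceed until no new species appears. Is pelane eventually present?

xelane, elmine, and elmate present → galine forms (R6).
xelane and galine present → miride forms (R3).
miride present → umbide forms (R4).
umbide present → pelane forms (R7).

Yes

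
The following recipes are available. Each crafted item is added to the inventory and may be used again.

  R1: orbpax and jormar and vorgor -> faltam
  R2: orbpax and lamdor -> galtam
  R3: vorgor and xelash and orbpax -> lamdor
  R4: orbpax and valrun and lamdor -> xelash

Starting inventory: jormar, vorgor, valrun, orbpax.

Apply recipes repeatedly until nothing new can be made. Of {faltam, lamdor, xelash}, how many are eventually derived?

Using R1, orbpax, jormar, and vorgor make faltam.
faltam: reached.
lamdor would need vorgor, xelash, and orbpax (R3), but xelash is never obtained.
xelash would need orbpax, valrun, and lamdor (R4), but lamdor is never obtained.
Reached: faltam — 1 of the 3.

1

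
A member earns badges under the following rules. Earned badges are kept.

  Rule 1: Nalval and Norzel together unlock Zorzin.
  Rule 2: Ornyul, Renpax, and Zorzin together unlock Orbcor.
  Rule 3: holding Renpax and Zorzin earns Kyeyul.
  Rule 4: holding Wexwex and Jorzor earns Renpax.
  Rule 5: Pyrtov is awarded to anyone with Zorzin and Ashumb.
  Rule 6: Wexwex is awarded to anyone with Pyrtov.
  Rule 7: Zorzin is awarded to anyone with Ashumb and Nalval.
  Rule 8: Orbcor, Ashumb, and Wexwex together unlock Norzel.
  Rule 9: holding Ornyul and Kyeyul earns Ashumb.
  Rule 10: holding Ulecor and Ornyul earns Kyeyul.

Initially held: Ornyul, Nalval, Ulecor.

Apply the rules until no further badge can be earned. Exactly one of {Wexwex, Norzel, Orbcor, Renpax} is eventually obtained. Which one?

Wexwex

With Ulecor and Ornyul, Kyeyul is earned (Rule 10).
With Ornyul and Kyeyul, Ashumb is earned (Rule 9).
With Ashumb and Nalval, Zorzin is earned (Rule 7).
With Zorzin and Ashumb, Pyrtov is earned (Rule 5).
With Pyrtov, Wexwex is earned (Rule 6).
Orbcor would need Ornyul, Renpax, and Zorzin (Rule 2), but Renpax is never earned. Renpax would need Wexwex and Jorzor (Rule 4), but Jorzor is never earned. Norzel would need Orbcor, Ashumb, and Wexwex (Rule 8), but Orbcor is never earned.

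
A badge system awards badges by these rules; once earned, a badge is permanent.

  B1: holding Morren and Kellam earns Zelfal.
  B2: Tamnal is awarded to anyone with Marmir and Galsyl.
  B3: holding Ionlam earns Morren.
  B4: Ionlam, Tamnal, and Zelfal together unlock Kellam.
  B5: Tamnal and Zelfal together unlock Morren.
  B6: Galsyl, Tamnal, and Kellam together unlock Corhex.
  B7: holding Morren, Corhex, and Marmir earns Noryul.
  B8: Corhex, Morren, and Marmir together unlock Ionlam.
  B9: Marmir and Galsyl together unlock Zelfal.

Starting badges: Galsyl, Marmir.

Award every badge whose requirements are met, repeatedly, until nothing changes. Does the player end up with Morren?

Yes

With Marmir and Galsyl, Tamnal is earned (B2).
With Marmir and Galsyl, Zelfal is earned (B9).
With Tamnal and Zelfal, Morren is earned (B5).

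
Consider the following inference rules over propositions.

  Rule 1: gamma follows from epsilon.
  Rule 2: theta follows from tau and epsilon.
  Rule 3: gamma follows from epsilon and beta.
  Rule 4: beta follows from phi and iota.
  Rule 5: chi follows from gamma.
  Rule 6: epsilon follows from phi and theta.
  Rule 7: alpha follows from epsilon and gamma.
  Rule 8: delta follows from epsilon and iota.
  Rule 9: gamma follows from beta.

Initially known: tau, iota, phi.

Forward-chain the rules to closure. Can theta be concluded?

theta would need tau and epsilon (Rule 2), but epsilon is never established.

No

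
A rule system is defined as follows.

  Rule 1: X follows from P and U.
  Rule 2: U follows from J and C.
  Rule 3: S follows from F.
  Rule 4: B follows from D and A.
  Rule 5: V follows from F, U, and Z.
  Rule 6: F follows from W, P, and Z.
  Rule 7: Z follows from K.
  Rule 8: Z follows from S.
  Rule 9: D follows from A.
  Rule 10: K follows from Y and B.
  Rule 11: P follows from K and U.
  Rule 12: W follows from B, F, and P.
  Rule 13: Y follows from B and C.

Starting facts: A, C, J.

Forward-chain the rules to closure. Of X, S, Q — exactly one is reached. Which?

From J and C, Rule 2 gives U.
From A, Rule 9 gives D.
D and A hold, so B follows (Rule 4).
From B and C, Rule 13 gives Y.
Y and B hold, so K follows (Rule 10).
K and U hold, so P follows (Rule 11).
P and U hold, so X follows (Rule 1).
No rule produces Q, and it is not given. S would need F (Rule 3), but F is never established.

X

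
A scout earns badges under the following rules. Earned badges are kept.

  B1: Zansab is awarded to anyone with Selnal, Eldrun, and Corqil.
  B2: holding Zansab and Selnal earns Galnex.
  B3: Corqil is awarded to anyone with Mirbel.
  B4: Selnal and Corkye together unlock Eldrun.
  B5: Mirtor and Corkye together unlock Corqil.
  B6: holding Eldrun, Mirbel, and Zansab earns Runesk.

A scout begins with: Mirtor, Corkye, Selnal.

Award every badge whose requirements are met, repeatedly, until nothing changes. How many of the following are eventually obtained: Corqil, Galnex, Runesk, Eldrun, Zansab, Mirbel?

4

With Mirtor and Corkye, Corqil is earned (B5).
With Selnal and Corkye, Eldrun is earned (B4).
With Selnal, Eldrun, and Corqil, Zansab is earned (B1).
With Zansab and Selnal, Galnex is earned (B2).
Corqil: reached.
Galnex: reached.
Runesk would need Eldrun, Mirbel, and Zansab (B6), but Mirbel is never earned.
Eldrun: reached.
Zansab: reached.
No rule produces Mirbel, and it is not given.
Reached: Corqil, Galnex, Eldrun, and Zansab — 4 of the 6.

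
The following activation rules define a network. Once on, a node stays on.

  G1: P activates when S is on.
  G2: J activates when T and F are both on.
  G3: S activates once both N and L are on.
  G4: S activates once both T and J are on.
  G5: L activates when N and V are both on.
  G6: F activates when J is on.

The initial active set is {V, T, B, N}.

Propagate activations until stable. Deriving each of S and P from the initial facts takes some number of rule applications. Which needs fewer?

S: G5: N and V on → L on. G3: N and L on → S on. [2 rule applications]
P: N and V are on, so L activates (G5). G3: N and L on → S on. S is on, so P activates (G1). [3 rule applications]
S needs fewer.

S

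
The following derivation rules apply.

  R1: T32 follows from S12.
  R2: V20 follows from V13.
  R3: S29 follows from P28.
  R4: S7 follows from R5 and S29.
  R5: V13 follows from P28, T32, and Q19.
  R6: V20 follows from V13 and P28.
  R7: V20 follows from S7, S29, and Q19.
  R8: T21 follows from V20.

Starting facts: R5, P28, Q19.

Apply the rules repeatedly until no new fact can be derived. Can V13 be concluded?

No

V13 would need P28, T32, and Q19 (R5), but T32 is never established.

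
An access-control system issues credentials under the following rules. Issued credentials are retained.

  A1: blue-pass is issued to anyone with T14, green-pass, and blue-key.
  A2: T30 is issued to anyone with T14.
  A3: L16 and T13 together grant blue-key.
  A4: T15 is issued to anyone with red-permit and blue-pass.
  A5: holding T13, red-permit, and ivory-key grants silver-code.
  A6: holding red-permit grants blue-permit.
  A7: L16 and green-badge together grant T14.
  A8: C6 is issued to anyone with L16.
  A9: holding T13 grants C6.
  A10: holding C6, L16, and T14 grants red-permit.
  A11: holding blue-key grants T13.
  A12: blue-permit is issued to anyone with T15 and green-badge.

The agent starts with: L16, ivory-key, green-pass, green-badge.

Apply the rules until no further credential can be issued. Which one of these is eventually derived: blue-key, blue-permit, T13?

blue-permit

Holding L16 grants C6 (A8).
Holding L16 and green-badge grants T14 (A7).
Holding C6, L16, and T14 grants red-permit (A10).
Holding red-permit grants blue-permit (A6).
T13 would need blue-key (A11), but blue-key is never granted. blue-key would need L16 and T13 (A3), but T13 is never granted.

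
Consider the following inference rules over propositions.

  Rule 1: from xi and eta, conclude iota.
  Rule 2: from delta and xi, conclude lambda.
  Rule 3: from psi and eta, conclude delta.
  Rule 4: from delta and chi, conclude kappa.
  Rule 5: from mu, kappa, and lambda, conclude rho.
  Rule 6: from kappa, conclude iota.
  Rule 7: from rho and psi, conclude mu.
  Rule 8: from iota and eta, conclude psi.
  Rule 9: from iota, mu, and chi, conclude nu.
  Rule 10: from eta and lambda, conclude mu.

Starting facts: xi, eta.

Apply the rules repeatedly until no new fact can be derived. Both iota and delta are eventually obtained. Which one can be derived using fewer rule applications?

iota: From xi and eta, Rule 1 gives iota. [1 rule application]
delta: xi and eta hold, so iota follows (Rule 1). iota and eta hold, so psi follows (Rule 8). From psi and eta, Rule 3 gives delta. [3 rule applications]
iota needs fewer.

iota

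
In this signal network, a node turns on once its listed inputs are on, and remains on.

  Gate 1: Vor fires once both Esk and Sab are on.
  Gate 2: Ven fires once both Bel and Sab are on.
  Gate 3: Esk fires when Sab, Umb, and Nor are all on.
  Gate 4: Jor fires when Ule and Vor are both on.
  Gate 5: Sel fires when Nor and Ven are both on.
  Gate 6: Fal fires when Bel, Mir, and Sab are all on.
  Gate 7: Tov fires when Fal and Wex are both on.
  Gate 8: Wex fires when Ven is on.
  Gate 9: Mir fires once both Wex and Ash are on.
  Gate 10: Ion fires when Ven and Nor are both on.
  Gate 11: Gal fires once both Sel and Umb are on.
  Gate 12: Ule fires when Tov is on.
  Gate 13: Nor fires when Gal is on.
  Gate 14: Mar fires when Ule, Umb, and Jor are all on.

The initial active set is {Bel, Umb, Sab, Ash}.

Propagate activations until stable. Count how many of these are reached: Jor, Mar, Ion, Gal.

Jor would need Ule and Vor (Gate 4), but Vor never turns on.
Mar would need Ule, Umb, and Jor (Gate 14), but Jor never turns on.
Ion would need Ven and Nor (Gate 10), but Nor never turns on.
Gal would need Sel and Umb (Gate 11), but Sel never turns on.
None of the 4 are reached.

0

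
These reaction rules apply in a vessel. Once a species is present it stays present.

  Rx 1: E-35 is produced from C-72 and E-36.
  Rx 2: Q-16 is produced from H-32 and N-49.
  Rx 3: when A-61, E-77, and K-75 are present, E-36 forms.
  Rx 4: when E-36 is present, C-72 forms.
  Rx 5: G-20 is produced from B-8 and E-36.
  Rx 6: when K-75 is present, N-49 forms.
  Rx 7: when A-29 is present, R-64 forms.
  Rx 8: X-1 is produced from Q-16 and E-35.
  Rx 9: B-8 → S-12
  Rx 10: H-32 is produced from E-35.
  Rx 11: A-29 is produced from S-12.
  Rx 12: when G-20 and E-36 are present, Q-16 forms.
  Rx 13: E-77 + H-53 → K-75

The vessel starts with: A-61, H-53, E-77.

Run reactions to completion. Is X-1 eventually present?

E-77 and H-53 present → K-75 forms (Rx 13).
A-61, E-77, and K-75 present → E-36 forms (Rx 3).
K-75 present → N-49 forms (Rx 6).
E-36 present → C-72 forms (Rx 4).
C-72 and E-36 present → E-35 forms (Rx 1).
E-35 present → H-32 forms (Rx 10).
H-32 and N-49 present → Q-16 forms (Rx 2).
Q-16 and E-35 present → X-1 forms (Rx 8).

Yes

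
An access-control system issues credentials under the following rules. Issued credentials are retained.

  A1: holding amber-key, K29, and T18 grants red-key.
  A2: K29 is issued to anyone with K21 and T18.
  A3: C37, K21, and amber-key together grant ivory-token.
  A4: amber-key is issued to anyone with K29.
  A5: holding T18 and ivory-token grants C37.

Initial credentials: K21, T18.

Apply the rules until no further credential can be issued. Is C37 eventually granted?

C37 would need T18 and ivory-token (A5), but ivory-token is never granted.

No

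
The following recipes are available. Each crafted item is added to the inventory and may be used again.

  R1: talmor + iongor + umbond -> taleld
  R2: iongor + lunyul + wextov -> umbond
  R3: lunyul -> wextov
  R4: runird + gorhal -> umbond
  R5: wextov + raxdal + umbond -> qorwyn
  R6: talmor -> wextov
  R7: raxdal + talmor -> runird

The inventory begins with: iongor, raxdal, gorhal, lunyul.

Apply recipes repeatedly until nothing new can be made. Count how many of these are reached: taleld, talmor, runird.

taleld would need talmor, iongor, and umbond (R1), but talmor is never obtained.
No rule produces talmor, and it is not given.
runird would need raxdal and talmor (R7), but talmor is never obtained.
None of the 3 are reached.

0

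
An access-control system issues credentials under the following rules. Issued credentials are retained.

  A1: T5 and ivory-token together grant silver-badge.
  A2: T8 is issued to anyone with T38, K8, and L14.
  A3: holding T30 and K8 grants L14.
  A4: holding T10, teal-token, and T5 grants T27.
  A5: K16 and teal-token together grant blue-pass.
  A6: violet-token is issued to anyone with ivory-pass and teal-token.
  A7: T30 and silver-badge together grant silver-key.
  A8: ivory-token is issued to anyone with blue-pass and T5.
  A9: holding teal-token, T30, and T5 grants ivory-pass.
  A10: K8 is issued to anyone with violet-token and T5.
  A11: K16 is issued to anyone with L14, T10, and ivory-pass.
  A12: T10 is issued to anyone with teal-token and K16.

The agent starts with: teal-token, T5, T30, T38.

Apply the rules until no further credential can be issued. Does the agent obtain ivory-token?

No

ivory-token would need blue-pass and T5 (A8), but blue-pass is never granted.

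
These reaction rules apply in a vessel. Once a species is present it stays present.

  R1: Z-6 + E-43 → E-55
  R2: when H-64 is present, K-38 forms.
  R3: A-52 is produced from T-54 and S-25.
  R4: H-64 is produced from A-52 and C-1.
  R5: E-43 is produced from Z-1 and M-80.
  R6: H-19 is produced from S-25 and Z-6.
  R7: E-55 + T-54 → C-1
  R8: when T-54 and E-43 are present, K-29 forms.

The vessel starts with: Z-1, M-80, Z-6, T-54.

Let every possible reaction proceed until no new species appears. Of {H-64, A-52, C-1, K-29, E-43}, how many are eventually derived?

Z-1 and M-80 present → E-43 forms (R5).
T-54 and E-43 present → K-29 forms (R8).
Z-6 and E-43 present → E-55 forms (R1).
E-55 and T-54 present → C-1 forms (R7).
H-64 would need A-52 and C-1 (R4), but A-52 never forms.
A-52 would need T-54 and S-25 (R3), but S-25 never forms.
C-1: reached.
K-29: reached.
E-43: reached.
Reached: C-1, K-29, and E-43 — 3 of the 5.

3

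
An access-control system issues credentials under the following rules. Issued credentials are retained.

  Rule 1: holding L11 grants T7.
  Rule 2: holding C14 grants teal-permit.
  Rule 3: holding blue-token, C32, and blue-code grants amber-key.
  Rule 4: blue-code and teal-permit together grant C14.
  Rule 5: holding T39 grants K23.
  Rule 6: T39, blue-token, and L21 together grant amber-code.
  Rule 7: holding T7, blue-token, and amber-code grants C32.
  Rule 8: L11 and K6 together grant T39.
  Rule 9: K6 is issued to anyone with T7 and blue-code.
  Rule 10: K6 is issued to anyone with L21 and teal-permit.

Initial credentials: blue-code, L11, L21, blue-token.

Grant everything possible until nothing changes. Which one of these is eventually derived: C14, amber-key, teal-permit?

Holding L11 grants T7 (Rule 1).
Holding T7 and blue-code grants K6 (Rule 9).
Holding L11 and K6 grants T39 (Rule 8).
Holding T39, blue-token, and L21 grants amber-code (Rule 6).
Holding T7, blue-token, and amber-code grants C32 (Rule 7).
Holding blue-token, C32, and blue-code grants amber-key (Rule 3).
teal-permit would need C14 (Rule 2), but C14 is never granted. C14 would need blue-code and teal-permit (Rule 4), but teal-permit is never granted.

amber-key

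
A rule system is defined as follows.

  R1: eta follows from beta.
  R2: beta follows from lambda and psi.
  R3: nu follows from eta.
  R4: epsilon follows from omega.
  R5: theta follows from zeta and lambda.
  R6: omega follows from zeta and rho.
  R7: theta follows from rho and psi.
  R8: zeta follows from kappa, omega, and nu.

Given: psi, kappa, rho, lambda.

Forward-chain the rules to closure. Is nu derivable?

lambda and psi hold, so beta follows (R2).
beta holds, so eta follows (R1).
From eta, R3 gives nu.

Yes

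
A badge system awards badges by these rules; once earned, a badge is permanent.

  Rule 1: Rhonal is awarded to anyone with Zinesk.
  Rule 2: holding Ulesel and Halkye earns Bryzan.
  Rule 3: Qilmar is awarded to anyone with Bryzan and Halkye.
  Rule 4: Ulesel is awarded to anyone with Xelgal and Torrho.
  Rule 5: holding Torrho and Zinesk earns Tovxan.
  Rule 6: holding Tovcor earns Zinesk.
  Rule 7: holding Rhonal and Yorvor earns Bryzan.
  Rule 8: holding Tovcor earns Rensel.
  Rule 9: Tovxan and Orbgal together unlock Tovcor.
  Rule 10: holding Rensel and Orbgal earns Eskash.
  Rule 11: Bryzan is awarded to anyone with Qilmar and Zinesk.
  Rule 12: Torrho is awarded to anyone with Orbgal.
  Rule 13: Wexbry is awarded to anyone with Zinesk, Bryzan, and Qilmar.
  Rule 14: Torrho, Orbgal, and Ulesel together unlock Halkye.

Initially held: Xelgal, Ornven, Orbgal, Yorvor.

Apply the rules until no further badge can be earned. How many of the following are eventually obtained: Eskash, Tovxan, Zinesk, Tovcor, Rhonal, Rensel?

Eskash would need Rensel and Orbgal (Rule 10), but Rensel is never earned.
Tovxan would need Torrho and Zinesk (Rule 5), but Zinesk is never earned.
Zinesk would need Tovcor (Rule 6), but Tovcor is never earned.
Tovcor would need Tovxan and Orbgal (Rule 9), but Tovxan is never earned.
Rhonal would need Zinesk (Rule 1), but Zinesk is never earned.
Rensel would need Tovcor (Rule 8), but Tovcor is never earned.
None of the 6 are reached.

0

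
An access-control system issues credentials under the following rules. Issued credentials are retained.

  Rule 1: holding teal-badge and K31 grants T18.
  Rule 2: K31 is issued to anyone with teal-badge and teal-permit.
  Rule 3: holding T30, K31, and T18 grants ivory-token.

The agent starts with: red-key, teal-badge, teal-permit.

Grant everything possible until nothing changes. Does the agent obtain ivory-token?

No

ivory-token would need T30, K31, and T18 (Rule 3), but T30 is never granted.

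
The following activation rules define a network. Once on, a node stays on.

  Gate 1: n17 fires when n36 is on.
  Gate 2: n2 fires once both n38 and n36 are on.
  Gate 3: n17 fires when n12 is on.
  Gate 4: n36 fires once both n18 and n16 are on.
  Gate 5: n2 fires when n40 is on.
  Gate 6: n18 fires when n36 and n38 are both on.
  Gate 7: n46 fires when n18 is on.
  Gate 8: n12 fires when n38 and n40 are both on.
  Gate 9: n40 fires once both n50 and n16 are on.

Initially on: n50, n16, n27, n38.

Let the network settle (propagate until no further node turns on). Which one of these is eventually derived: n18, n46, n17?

Gate 9: n50 and n16 on → n40 on.
n38 and n40 are on, so n12 fires (Gate 8).
n12 is on, so n17 fires (Gate 3).
n46 would need n18 (Gate 7), but n18 never turns on. n18 would need n36 and n38 (Gate 6), but n36 never turns on.

n17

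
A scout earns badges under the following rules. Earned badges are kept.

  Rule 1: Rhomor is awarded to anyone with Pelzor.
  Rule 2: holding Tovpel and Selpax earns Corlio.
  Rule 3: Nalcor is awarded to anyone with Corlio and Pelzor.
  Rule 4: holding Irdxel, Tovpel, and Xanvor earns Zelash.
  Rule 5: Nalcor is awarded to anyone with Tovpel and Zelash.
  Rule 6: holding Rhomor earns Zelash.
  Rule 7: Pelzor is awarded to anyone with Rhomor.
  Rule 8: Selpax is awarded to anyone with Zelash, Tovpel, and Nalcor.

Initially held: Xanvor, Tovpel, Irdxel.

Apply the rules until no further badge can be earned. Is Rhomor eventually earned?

No

Rhomor would need Pelzor (Rule 1), but Pelzor is never earned.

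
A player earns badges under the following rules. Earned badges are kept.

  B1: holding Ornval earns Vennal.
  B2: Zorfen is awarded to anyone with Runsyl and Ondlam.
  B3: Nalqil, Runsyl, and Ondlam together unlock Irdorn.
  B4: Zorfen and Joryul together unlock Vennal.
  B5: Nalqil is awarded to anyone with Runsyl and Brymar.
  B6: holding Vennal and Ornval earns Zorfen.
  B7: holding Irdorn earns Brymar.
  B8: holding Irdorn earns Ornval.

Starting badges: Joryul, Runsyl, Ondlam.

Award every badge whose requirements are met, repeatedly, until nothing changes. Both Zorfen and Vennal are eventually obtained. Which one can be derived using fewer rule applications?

Zorfen: With Runsyl and Ondlam, Zorfen is earned (B2). [1 rule application]
Vennal: With Runsyl and Ondlam, Zorfen is earned (B2). With Zorfen and Joryul, Vennal is earned (B4). [2 rule applications]
Zorfen needs fewer.

Zorfen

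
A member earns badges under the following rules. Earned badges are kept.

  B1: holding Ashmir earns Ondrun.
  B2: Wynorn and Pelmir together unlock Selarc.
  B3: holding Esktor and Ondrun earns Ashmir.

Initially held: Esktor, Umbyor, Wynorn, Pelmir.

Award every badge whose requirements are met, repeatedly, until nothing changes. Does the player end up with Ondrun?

No

Ondrun would need Ashmir (B1), but Ashmir is never earned.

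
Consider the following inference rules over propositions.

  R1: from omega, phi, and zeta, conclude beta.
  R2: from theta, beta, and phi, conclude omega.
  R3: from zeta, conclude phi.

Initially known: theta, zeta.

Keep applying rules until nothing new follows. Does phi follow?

Yes

From zeta, R3 gives phi.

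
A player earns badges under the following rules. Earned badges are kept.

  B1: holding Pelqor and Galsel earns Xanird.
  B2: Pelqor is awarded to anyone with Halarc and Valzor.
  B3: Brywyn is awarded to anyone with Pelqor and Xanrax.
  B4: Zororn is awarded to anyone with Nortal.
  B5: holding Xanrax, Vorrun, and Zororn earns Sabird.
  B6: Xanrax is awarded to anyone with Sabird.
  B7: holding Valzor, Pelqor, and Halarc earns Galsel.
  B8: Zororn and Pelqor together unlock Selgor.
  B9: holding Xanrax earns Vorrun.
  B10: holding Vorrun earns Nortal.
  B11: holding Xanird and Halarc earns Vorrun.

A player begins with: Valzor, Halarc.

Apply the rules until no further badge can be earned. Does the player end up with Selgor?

With Halarc and Valzor, Pelqor is earned (B2).
With Valzor, Pelqor, and Halarc, Galsel is earned (B7).
With Pelqor and Galsel, Xanird is earned (B1).
With Xanird and Halarc, Vorrun is earned (B11).
With Vorrun, Nortal is earned (B10).
With Nortal, Zororn is earned (B4).
With Zororn and Pelqor, Selgor is earned (B8).

Yes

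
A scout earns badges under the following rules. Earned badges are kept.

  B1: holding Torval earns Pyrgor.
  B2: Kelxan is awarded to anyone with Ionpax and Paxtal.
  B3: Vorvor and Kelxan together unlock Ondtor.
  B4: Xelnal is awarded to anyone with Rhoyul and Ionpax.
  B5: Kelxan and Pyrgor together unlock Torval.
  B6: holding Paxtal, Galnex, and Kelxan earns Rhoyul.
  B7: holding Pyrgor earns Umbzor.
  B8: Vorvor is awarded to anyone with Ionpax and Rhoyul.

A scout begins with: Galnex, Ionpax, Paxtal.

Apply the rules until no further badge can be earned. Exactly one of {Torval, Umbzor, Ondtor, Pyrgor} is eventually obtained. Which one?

Ondtor

With Ionpax and Paxtal, Kelxan is earned (B2).
With Paxtal, Galnex, and Kelxan, Rhoyul is earned (B6).
With Ionpax and Rhoyul, Vorvor is earned (B8).
With Vorvor and Kelxan, Ondtor is earned (B3).
Torval would need Kelxan and Pyrgor (B5), but Pyrgor is never earned. Umbzor would need Pyrgor (B7), but Pyrgor is never earned. Pyrgor would need Torval (B1), but Torval is never earned.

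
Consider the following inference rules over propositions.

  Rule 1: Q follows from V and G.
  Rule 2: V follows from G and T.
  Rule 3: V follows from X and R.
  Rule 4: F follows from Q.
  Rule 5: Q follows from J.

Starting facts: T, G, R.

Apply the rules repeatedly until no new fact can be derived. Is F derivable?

Yes

G and T hold, so V follows (Rule 2).
From V and G, Rule 1 gives Q.
Q holds, so F follows (Rule 4).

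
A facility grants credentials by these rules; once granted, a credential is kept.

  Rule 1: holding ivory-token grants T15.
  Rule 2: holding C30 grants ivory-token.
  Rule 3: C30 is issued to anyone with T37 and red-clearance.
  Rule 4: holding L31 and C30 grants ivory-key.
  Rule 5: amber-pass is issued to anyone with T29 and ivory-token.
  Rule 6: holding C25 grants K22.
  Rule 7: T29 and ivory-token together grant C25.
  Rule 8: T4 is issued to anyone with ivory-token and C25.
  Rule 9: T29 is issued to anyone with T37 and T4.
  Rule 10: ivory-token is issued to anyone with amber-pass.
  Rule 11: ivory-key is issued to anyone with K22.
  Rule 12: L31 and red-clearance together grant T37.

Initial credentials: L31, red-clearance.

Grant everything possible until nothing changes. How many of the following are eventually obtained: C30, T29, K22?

Holding L31 and red-clearance grants T37 (Rule 12).
Holding T37 and red-clearance grants C30 (Rule 3).
C30: reached.
T29 would need T37 and T4 (Rule 9), but T4 is never granted.
K22 would need C25 (Rule 6), but C25 is never granted.
Reached: C30 — 1 of the 3.

1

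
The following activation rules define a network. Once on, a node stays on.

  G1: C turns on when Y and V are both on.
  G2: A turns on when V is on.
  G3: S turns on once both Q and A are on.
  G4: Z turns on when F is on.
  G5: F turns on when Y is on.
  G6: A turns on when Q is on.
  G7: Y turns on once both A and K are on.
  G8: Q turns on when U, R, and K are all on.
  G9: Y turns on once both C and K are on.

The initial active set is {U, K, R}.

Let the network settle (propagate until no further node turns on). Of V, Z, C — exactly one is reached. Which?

Z

U, R, and K are on, so Q turns on (G8).
G6: Q on → A on.
A and K are on, so Y turns on (G7).
Y is on, so F turns on (G5).
G4: F on → Z on.
No rule produces V, and it is not given. C would need Y and V (G1), but V never turns on.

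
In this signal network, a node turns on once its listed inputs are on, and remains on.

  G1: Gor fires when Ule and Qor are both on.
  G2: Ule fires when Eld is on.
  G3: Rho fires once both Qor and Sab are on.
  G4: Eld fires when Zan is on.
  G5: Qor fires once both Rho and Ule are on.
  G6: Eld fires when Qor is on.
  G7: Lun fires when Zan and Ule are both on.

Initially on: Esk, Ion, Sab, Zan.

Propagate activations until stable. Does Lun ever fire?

Yes

G4: Zan on → Eld on.
Eld is on, so Ule fires (G2).
Zan and Ule are on, so Lun fires (G7).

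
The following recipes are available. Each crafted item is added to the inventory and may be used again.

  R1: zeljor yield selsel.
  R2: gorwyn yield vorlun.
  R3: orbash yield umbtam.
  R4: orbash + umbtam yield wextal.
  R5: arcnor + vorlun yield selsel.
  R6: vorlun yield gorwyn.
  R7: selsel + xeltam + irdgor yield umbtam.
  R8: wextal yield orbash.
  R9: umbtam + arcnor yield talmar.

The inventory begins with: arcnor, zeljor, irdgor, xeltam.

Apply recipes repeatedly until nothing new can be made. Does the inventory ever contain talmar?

Yes

zeljor → selsel (R1).
Using R7, selsel, xeltam, and irdgor make umbtam.
Using R9, umbtam and arcnor make talmar.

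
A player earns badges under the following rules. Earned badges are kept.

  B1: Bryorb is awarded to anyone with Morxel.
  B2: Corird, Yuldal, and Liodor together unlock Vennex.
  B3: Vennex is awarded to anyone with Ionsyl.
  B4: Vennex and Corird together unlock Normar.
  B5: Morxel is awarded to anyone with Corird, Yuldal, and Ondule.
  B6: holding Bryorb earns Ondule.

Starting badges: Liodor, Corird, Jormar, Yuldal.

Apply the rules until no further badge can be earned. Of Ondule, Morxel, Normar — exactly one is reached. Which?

With Corird, Yuldal, and Liodor, Vennex is earned (B2).
With Vennex and Corird, Normar is earned (B4).
Ondule would need Bryorb (B6), but Bryorb is never earned. Morxel would need Corird, Yuldal, and Ondule (B5), but Ondule is never earned.

Normar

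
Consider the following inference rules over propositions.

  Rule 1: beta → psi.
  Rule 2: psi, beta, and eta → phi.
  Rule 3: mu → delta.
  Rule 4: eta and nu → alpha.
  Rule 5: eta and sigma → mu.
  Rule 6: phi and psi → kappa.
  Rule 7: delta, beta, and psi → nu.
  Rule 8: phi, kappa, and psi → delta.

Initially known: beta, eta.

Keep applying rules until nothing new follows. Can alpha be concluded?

beta holds, so psi follows (Rule 1).
From psi, beta, and eta, Rule 2 gives phi.
phi and psi hold, so kappa follows (Rule 6).
From phi, kappa, and psi, Rule 8 gives delta.
delta, beta, and psi hold, so nu follows (Rule 7).
From eta and nu, Rule 4 gives alpha.

Yes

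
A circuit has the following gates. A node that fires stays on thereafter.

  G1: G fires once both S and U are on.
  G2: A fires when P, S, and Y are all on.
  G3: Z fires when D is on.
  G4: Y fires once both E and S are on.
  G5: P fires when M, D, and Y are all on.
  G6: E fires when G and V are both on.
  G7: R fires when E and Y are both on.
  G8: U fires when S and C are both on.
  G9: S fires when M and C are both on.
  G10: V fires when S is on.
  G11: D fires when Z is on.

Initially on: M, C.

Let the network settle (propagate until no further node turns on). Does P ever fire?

No

P would need M, D, and Y (G5), but D never turns on.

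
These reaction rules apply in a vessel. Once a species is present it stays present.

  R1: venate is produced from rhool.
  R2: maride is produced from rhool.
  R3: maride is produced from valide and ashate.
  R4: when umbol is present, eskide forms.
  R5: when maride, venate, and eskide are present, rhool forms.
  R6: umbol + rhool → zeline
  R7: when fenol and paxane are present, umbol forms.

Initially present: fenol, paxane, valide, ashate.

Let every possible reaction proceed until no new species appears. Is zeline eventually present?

No

zeline would need umbol and rhool (R6), but rhool never forms.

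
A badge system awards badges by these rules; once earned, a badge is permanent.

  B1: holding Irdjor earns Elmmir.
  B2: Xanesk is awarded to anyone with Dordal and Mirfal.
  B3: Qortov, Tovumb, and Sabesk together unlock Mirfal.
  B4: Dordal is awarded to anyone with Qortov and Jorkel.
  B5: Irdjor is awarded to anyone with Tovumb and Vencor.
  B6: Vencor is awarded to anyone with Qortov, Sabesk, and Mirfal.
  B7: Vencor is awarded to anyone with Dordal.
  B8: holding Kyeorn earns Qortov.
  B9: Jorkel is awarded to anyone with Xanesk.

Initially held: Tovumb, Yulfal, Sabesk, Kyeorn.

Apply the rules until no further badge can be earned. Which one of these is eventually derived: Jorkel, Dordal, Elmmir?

With Kyeorn, Qortov is earned (B8).
With Qortov, Tovumb, and Sabesk, Mirfal is earned (B3).
With Qortov, Sabesk, and Mirfal, Vencor is earned (B6).
With Tovumb and Vencor, Irdjor is earned (B5).
With Irdjor, Elmmir is earned (B1).
Jorkel would need Xanesk (B9), but Xanesk is never earned. Dordal would need Qortov and Jorkel (B4), but Jorkel is never earned.

Elmmir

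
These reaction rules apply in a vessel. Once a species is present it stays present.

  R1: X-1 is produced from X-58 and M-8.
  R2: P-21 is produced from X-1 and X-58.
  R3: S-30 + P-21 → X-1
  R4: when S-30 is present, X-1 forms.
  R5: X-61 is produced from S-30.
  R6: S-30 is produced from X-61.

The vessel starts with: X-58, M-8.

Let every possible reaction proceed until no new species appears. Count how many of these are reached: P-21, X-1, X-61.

X-58 and M-8 present → X-1 forms (R1).
X-1 and X-58 present → P-21 forms (R2).
P-21: reached.
X-1: reached.
X-61 would need S-30 (R5), but S-30 never forms.
Reached: P-21 and X-1 — 2 of the 3.

2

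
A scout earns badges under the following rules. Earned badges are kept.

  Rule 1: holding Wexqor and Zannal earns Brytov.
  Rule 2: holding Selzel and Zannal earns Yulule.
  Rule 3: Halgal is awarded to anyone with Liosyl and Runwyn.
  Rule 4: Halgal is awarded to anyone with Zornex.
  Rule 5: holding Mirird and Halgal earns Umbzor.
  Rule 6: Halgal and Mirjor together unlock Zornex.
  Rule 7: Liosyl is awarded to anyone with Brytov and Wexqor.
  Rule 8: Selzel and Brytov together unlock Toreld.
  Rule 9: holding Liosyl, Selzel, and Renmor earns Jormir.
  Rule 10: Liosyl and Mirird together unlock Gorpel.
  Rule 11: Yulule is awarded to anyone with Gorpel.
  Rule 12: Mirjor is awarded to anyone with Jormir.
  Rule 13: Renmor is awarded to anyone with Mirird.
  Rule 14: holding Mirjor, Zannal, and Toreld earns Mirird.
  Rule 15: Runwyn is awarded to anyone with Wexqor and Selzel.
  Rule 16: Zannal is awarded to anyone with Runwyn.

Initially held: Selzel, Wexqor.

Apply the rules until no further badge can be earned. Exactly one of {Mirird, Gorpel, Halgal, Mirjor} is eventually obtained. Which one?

Halgal

With Wexqor and Selzel, Runwyn is earned (Rule 15).
With Runwyn, Zannal is earned (Rule 16).
With Wexqor and Zannal, Brytov is earned (Rule 1).
With Brytov and Wexqor, Liosyl is earned (Rule 7).
With Liosyl and Runwyn, Halgal is earned (Rule 3).
Mirird would need Mirjor, Zannal, and Toreld (Rule 14), but Mirjor is never earned. Gorpel would need Liosyl and Mirird (Rule 10), but Mirird is never earned. Mirjor would need Jormir (Rule 12), but Jormir is never earned.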